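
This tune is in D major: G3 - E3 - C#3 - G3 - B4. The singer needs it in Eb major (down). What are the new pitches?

Ab2 F2 D2 Ab2 C4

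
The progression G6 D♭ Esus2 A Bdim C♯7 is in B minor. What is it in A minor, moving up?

F6 Cb Dsus2 G Adim B7

B minor up to A minor is a minor seventh; each chord root moves by that interval while the quality stays the same.
G6: root G up a minor seventh → F, giving F6.
D♭: root D♭ up a minor seventh → Cb, giving Cb.
Esus2: root E up a minor seventh → D, giving Dsus2.
A: root A up a minor seventh → G, giving G.
Bdim: root B up a minor seventh → A, giving Adim.
C♯7: root C♯ up a minor seventh → B, giving B7.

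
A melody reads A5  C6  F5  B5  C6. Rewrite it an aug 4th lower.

Eb5 Gb5 Cb5 F5 Gb5

A5 to Eb5
C6 to Gb5
F5 to Cb5
B5 to F5
C6 to Gb5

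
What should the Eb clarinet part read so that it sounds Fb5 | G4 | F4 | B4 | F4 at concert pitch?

The Eb clarinet sounds a minor third above written, so the written part must be a minor third below concert — transpose each note down.
Fb5 becomes Db5
G4 becomes E4
F4 becomes D4
B4 becomes G#4
F4 becomes D4

Db5 E4 D4 G#4 D4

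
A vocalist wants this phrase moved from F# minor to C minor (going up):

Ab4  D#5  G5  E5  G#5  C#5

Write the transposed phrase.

Ebb5 A5 Db6 Bb5 D6 G5

F# minor to C minor up is a diminished fifth, so every note moves up by that interval.
Ab4 → Ebb5
D#5 → A5
G5 → Db6
E5 → Bb5
G#5 → D6
C#5 → G5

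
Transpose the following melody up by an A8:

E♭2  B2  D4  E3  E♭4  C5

Eb2: an octave up reaches E, and 13 semitones makes it E3.
An augmented octave up from B2 gives B#3.
D4 up an augmented octave is D#5.
E3: an octave up reaches E, and 13 semitones makes it E#4.
Eb4: an octave up reaches E, and 13 semitones makes it E5.
C5 up an augmented octave is C#6.

E3 B#3 D#5 E#4 E5 C#6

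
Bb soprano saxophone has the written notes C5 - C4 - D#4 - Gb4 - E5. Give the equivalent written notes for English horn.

First find concert pitch: the Bb soprano saxophone sounds a major second below written, so C5 C4 D#4 Gb4 E5 sounds Bb4 Bb3 C#4 Fb4 D5.
Then write for English horn: it sounds a perfect fifth below written, so the part must be a perfect fifth above concert.
Bb4 → F5
Bb3 → F4
C#4 → G#4
Fb4 → Cb5
D5 → A5

F5 F4 G#4 Cb5 A5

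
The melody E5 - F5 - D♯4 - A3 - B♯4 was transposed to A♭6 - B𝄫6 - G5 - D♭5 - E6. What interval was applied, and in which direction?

up a diminished eleventh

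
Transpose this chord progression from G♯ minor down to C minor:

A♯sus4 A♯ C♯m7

Dsus4 D Fm7

G♯ minor down to C minor is an augmented fifth; each chord root moves by that interval while the quality stays the same.
A♯sus4: root A♯ down an augmented fifth → D, giving Dsus4.
A♯: root A♯ down an augmented fifth → D, giving D.
C♯m7: root C♯ down an augmented fifth → F, giving Fm7.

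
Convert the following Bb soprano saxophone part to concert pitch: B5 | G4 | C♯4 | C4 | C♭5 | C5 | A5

A5 F4 B3 Bb3 Bbb4 Bb4 G5

Written C4 on the Bb soprano saxophone sounds as Bb3, a major second lower; apply that shift to every note.
B5 -> A5
G4 -> F4
C#4 -> B3
C4 -> Bb3
Cb5 -> Bbb4
C5 -> Bb4
A5 -> G5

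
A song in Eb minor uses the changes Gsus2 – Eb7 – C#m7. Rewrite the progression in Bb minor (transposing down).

Eb minor down to Bb minor is a perfect fourth; each chord root moves by that interval while the quality stays the same.
Gsus2: root G down a perfect fourth → D, giving Dsus2.
Eb7: root Eb down a perfect fourth → Bb, giving Bb7.
C#m7: root C# down a perfect fourth → G#, giving G#m7.

Dsus2 Bb7 G#m7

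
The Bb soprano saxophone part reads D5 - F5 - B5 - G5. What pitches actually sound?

C5 Eb5 A5 F5

Written C4 on the Bb soprano saxophone sounds as Bb3, a major second lower; apply that shift to every note.
D5 -> C5
F5 -> Eb5
B5 -> A5
G5 -> F5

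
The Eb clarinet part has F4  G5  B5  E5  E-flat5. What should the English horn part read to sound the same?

First find concert pitch: the Eb clarinet sounds a minor third above written, so F4 G5 B5 E5 E-flat5 sounds Ab4 Bb5 D6 G5 Gb5.
Then write for English horn: it sounds a perfect fifth below written, so the part must be a perfect fifth above concert.
Ab4 → Eb5
Bb5 → F6
D6 → A6
G5 → D6
Gb5 → Db6

Eb5 F6 A6 D6 Db6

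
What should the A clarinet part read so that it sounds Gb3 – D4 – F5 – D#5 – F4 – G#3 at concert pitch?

Bbb3 F4 Ab5 F#5 Ab4 B3

The A clarinet sounds a minor third below written, so the written part must be a minor third above concert — transpose each note up.
Gb3 becomes Bbb3
D4 becomes F4
F5 becomes Ab5
D#5 becomes F#5
F4 becomes Ab4
G#3 becomes B3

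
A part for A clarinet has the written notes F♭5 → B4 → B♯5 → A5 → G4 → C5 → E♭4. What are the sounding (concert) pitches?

Db5 G#4 G##5 F#5 E4 A4 C4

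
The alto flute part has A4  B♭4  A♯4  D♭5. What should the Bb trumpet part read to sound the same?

First find concert pitch: the alto flute sounds a perfect fourth below written, so A4 B♭4 A♯4 D♭5 sounds E4 F4 E#4 Ab4.
Then write for Bb trumpet: it sounds a major second below written, so the part must be a major second above concert.
E4 → F#4
F4 → G4
E#4 → F##4
Ab4 → Bb4

F#4 G4 F##4 Bb4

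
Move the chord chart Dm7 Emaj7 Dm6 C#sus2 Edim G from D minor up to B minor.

D minor up to B minor is a major sixth; each chord root moves by that interval while the quality stays the same.
Dm7: root D up a major sixth → B, giving Bm7.
Emaj7: root E up a major sixth → C#, giving C#maj7.
Dm6: root D up a major sixth → B, giving Bm6.
C#sus2: root C# up a major sixth → A#, giving A#sus2.
Edim: root E up a major sixth → C#, giving C#dim.
G: root G up a major sixth → E, giving E.

Bm7 C#maj7 Bm6 A#sus2 C#dim E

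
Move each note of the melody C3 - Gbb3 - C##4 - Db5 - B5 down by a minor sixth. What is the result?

C3 gives E2
Gbb3 gives Bbb2
C##4 gives E##3
Db5 gives F4
B5 gives D#5

E2 Bbb2 E##3 F4 D#5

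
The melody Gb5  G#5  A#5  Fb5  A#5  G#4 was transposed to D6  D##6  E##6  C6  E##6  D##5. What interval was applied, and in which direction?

up an augmented fifth

Take the first pair: Gb5 → D6. G to D spans 5 letter names, so the interval is some kind of fifth.
Gb5 to D6 is 8 semitones, which makes it an augmented fifth; the second version is higher, so the direction is up.
Checking another pair — G#4 → D##5 — gives the same interval.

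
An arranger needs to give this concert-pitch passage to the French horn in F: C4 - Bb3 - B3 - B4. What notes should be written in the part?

G4 F4 F#4 F#5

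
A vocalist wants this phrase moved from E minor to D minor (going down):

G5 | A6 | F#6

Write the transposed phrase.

From E down to D is a major second; apply that to each pitch.
G5 to F5
A6 to G6
F#6 to E6

F5 G6 E6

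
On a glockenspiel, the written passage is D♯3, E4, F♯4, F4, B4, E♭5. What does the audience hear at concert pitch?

The glockenspiel sounds a perfect fifteenth above written, so transpose each written note up a perfect fifteenth.
D#3 gives D#5
E4 gives E6
F#4 gives F#6
F4 gives F6
B4 gives B6
Eb5 gives Eb7

D#5 E6 F#6 F6 B6 Eb7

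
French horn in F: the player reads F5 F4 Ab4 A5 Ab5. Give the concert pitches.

Bb4 Bb3 Db4 D5 Db5

Written C4 on the French horn in F sounds as F3, a perfect fifth lower; apply that shift to every note.
F5 -> Bb4
F4 -> Bb3
Ab4 -> Db4
A5 -> D5
Ab5 -> Db5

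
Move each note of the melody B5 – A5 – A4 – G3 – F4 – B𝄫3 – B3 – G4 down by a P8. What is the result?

B5 → B4
A5 → A4
A4 → A3
G3 → G2
F4 → F3
Bbb3 → Bbb2
B3 → B2
G4 → G3

B4 A4 A3 G2 F3 Bbb2 B2 G3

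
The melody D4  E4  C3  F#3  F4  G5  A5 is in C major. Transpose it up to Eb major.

From C up to Eb is a minor third; apply that to each pitch.
D4 -> F4
E4 -> G4
C3 -> Eb3
F#3 -> A3
F4 -> Ab4
G5 -> Bb5
A5 -> C6

F4 G4 Eb3 A3 Ab4 Bb5 C6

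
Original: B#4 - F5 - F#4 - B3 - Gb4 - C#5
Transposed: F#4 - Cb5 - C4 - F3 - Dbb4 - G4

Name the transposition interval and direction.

down an augmented fourth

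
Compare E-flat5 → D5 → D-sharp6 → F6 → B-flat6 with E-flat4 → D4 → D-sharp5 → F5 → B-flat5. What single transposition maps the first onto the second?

down a perfect octave

From Eb5 to Eb4 is 8 letter names — an octave of some quality.
Eb4 to Eb5 is 12 semitones, which makes it a perfect octave; the second version is lower, so the direction is down.
Checking another pair — Bb6 → Bb5 — gives the same interval.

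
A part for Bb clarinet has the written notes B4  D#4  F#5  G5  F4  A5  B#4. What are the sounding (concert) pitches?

Written C4 on the Bb clarinet sounds as Bb3, a major second lower; apply that shift to every note.
B4 → A4
D#4 → C#4
F#5 → E5
G5 → F5
F4 → Eb4
A5 → G5
B#4 → A#4

A4 C#4 E5 F5 Eb4 G5 A#4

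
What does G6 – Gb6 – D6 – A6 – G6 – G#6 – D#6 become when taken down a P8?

G5 Gb5 D5 A5 G5 G#5 D#5

G6 to G5
Gb6 to Gb5
D6 to D5
A6 to A5
G6 to G5
G#6 to G#5
D#6 to D#5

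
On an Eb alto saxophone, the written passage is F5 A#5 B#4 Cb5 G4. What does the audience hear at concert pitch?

Ab4 C#5 D#4 Ebb4 Bb3

Written C4 on the Eb alto saxophone sounds as Eb3, a major sixth lower; apply that shift to every note.
F5 → Ab4
A#5 → C#5
B#4 → D#4
Cb5 → Ebb4
G4 → Bb3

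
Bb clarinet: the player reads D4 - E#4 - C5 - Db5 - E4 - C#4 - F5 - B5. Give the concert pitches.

Written C4 on the Bb clarinet sounds as Bb3, a major second lower; apply that shift to every note.
D4 gives C4
E#4 gives D#4
C5 gives Bb4
Db5 gives Cb5
E4 gives D4
C#4 gives B3
F5 gives Eb5
B5 gives A5

C4 D#4 Bb4 Cb5 D4 B3 Eb5 A5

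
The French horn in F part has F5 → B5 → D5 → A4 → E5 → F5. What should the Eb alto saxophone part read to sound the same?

First find concert pitch: the French horn in F sounds a perfect fifth below written, so F5 B5 D5 A4 E5 F5 sounds Bb4 E5 G4 D4 A4 Bb4.
Then write for Eb alto saxophone: it sounds a major sixth below written, so the part must be a major sixth above concert.
Bb4 → G5
E5 → C#6
G4 → E5
D4 → B4
A4 → F#5
Bb4 → G5

G5 C#6 E5 B4 F#5 G5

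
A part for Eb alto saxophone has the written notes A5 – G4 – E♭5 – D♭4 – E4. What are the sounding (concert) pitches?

Written C4 on the Eb alto saxophone sounds as Eb3, a major sixth lower; apply that shift to every note.
A5 -> C5
G4 -> Bb3
Eb5 -> Gb4
Db4 -> Fb3
E4 -> G3

C5 Bb3 Gb4 Fb3 G3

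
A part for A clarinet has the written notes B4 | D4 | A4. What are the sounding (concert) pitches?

The A clarinet sounds a minor third below written, so transpose each written note down a minor third.
B4 -> G#4
D4 -> B3
A4 -> F#4

G#4 B3 F#4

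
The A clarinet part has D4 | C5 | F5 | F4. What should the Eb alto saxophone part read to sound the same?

First find concert pitch: the A clarinet sounds a minor third below written, so D4 C5 F5 F4 sounds B3 A4 D5 D4.
Then write for Eb alto saxophone: it sounds a major sixth below written, so the part must be a major sixth above concert.
B3 → G#4
A4 → F#5
D5 → B5
D4 → B4

G#4 F#5 B5 B4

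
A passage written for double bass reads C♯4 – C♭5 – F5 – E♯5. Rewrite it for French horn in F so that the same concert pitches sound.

G#3 Gb4 C5 B#4

First find concert pitch: the double bass sounds a perfect octave below written, so C♯4 C♭5 F5 E♯5 sounds C#3 Cb4 F4 E#4.
Then write for French horn in F: it sounds a perfect fifth below written, so the part must be a perfect fifth above concert.
C#3 → G#3
Cb4 → Gb4
F4 → C5
E#4 → B#4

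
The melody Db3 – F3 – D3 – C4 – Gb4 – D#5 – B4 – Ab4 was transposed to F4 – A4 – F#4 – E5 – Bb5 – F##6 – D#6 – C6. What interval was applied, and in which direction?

Take the first pair: Db3 → F4. D to F spans 10 letter names, so the interval is some kind of tenth.
Db3 to F4 is 16 semitones, which makes it a major tenth; the second version is higher, so the direction is up.
Checking another pair — Ab4 → C6 — gives the same interval.

up a major tenth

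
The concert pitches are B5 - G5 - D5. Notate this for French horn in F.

F#6 D6 A5

Written C4 sounds as F3 on the French horn in F, so concert pitches are written a perfect fifth up.
B5 becomes F#6
G5 becomes D6
D5 becomes A5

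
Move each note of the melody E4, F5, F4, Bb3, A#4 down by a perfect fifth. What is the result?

A3 Bb4 Bb3 Eb3 D#4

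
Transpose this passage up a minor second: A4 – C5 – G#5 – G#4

Bb4 Db5 A5 A4

A minor second up from A4 gives Bb4.
C5 up a minor second is Db5.
A minor second up from G#5 gives A5.
G#4 up a minor second is A4.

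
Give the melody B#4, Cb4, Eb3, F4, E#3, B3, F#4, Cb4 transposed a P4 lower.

F##4 Gb3 Bb2 C4 B#2 F#3 C#4 Gb3

A perfect fourth down from B#4 gives F##4.
Cb4 down a perfect fourth is Gb3.
A perfect fourth down from Eb3 gives Bb2.
F4: a fourth down reaches C, and 5 semitones makes it C4.
E#3 down a perfect fourth is B#2.
B3: a fourth down reaches F, and 5 semitones makes it F#3.
F#4: a fourth down reaches C, and 5 semitones makes it C#4.
A perfect fourth down from Cb4 gives Gb3.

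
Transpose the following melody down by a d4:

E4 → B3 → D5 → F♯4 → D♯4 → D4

B#3 F##3 A#4 C##4 A##3 A#3

E4 becomes B#3
B3 becomes F##3
D5 becomes A#4
F#4 becomes C##4
D#4 becomes A##3
D4 becomes A#3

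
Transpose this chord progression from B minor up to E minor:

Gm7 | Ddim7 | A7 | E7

Cm7 Gdim7 D7 A7

B minor up to E minor is a perfect fourth; each chord root moves by that interval while the quality stays the same.
Gm7: root G up a perfect fourth → C, giving Cm7.
Ddim7: root D up a perfect fourth → G, giving Gdim7.
A7: root A up a perfect fourth → D, giving D7.
E7: root E up a perfect fourth → A, giving A7.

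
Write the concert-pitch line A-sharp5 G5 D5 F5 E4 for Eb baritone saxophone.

F##7 E7 B6 D7 C#6

Written C4 sounds as Eb2 on the Eb baritone saxophone, so concert pitches are written a major thirteenth up.
A#5 gives F##7
G5 gives E7
D5 gives B6
F5 gives D7
E4 gives C#6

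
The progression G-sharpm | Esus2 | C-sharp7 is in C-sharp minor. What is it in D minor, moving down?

Am Fsus2 D7

C-sharp minor down to D minor is a major seventh; each chord root moves by that interval while the quality stays the same.
G-sharpm: root G-sharp down a major seventh → A, giving Am.
Esus2: root E down a major seventh → F, giving Fsus2.
C-sharp7: root C-sharp down a major seventh → D, giving D7.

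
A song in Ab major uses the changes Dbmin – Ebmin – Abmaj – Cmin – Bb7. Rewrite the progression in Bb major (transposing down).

Ebmin Fmin Bbmaj Dmin C7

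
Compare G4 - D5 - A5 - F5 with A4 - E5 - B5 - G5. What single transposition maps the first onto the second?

up a major second

Take the first pair: G4 → A4. G to A spans 2 letter names, so the interval is some kind of second.
G4 to A4 is 2 semitones, which makes it a major second; the second version is higher, so the direction is up.
Checking another pair — F5 → G5 — gives the same interval.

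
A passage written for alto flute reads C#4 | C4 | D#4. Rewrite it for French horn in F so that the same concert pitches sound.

D#4 D4 E#4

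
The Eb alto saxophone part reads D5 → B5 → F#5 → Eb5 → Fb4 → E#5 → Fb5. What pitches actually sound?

F4 D5 A4 Gb4 Abb3 G#4 Abb4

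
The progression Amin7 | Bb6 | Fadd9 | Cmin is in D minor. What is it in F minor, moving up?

D minor up to F minor is a minor third; each chord root moves by that interval while the quality stays the same.
Amin7: root A up a minor third → C, giving Cmin7.
Bb6: root Bb up a minor third → Db, giving Db6.
Fadd9: root F up a minor third → Ab, giving Abadd9.
Cmin: root C up a minor third → Eb, giving Ebmin.

Cmin7 Db6 Abadd9 Ebmin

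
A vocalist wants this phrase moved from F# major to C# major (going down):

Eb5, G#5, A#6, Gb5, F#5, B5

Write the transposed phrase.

Bb4 D#5 E#6 Db5 C#5 F#5

From F# down to C# is a perfect fourth; apply that to each pitch.
Eb5 to Bb4
G#5 to D#5
A#6 to E#6
Gb5 to Db5
F#5 to C#5
B5 to F#5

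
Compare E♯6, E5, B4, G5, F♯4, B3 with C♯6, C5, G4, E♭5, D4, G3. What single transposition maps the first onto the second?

From E#6 to C#6 is 3 letter names — a third of some quality.
C#6 to E#6 is 4 semitones, which makes it a major third; the second version is lower, so the direction is down.
Checking another pair — B3 → G3 — gives the same interval.

down a major third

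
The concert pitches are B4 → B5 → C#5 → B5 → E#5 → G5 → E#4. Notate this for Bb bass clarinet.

The Bb bass clarinet sounds a major ninth below written, so the written part must be a major ninth above concert — transpose each note up.
B4 gives C#6
B5 gives C#7
C#5 gives D#6
B5 gives C#7
E#5 gives F##6
G5 gives A6
E#4 gives F##5

C#6 C#7 D#6 C#7 F##6 A6 F##5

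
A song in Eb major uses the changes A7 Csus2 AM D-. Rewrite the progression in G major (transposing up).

C#7 Esus2 C#M F#-

Eb major up to G major is a major third; each chord root moves by that interval while the quality stays the same.
A7: root A up a major third → C#, giving C#7.
Csus2: root C up a major third → E, giving Esus2.
AM: root A up a major third → C#, giving C#M.
D-: root D up a major third → F#, giving F#-.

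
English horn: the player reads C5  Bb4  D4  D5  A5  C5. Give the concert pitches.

F4 Eb4 G3 G4 D5 F4

Written C4 on the English horn sounds as F3, a perfect fifth lower; apply that shift to every note.
C5 -> F4
Bb4 -> Eb4
D4 -> G3
D5 -> G4
A5 -> D5
C5 -> F4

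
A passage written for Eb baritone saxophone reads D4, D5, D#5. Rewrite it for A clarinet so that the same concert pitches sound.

First find concert pitch: the Eb baritone saxophone sounds a major thirteenth below written, so D4 D5 D#5 sounds F2 F3 F#3.
Then write for A clarinet: it sounds a minor third below written, so the part must be a minor third above concert.
F2 → Ab2
F3 → Ab3
F#3 → A3

Ab2 Ab3 A3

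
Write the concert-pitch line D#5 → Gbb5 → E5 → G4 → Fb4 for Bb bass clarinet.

E#6 Abb6 F#6 A5 Gb5

The Bb bass clarinet sounds a major ninth below written, so the written part must be a major ninth above concert — transpose each note up.
D#5 gives E#6
Gbb5 gives Abb6
E5 gives F#6
G4 gives A5
Fb4 gives Gb5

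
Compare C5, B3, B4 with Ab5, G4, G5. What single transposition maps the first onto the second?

Take the first pair: C5 → Ab5. C to A spans 6 letter names, so the interval is some kind of sixth.
C5 to Ab5 is 8 semitones, which makes it a minor sixth; the second version is higher, so the direction is up.
Checking another pair — B4 → G5 — gives the same interval.

up a minor sixth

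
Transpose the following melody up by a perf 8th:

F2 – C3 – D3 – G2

F3 C4 D4 G3

F2 up a perfect octave is F3.
C3: an octave up reaches C, and 12 semitones makes it C4.
D3: an octave up reaches D, and 12 semitones makes it D4.
G2: an octave up reaches G, and 12 semitones makes it G3.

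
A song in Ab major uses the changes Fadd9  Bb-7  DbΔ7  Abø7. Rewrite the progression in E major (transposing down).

C#add9 F#-7 AΔ7 Eø7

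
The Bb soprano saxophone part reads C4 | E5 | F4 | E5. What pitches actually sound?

Bb3 D5 Eb4 D5

The Bb soprano saxophone sounds a major second below written, so transpose each written note down a major second.
C4 gives Bb3
E5 gives D5
F4 gives Eb4
E5 gives D5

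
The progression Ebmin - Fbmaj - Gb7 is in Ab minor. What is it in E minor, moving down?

Bmin Cmaj D7

Ab minor down to E minor is a diminished fourth; each chord root moves by that interval while the quality stays the same.
Ebmin: root Eb down a diminished fourth → B, giving Bmin.
Fbmaj: root Fb down a diminished fourth → C, giving Cmaj.
Gb7: root Gb down a diminished fourth → D, giving D7.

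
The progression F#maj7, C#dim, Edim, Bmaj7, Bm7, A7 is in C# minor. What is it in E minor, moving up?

C# minor up to E minor is a minor third; each chord root moves by that interval while the quality stays the same.
F#maj7: root F# up a minor third → A, giving Amaj7.
C#dim: root C# up a minor third → E, giving Edim.
Edim: root E up a minor third → G, giving Gdim.
Bmaj7: root B up a minor third → D, giving Dmaj7.
Bm7: root B up a minor third → D, giving Dm7.
A7: root A up a minor third → C, giving C7.

Amaj7 Edim Gdim Dmaj7 Dm7 C7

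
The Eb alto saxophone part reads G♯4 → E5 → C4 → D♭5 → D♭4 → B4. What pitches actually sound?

B3 G4 Eb3 Fb4 Fb3 D4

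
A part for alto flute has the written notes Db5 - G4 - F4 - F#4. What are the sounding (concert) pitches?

Ab4 D4 C4 C#4

Written C4 on the alto flute sounds as G3, a perfect fourth lower; apply that shift to every note.
Db5 → Ab4
G4 → D4
F4 → C4
F#4 → C#4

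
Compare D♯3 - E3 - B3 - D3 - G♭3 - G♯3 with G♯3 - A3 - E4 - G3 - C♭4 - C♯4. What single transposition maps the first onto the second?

up a perfect fourth

Take the first pair: D#3 → G#3. D to G spans 4 letter names, so the interval is some kind of fourth.
D#3 to G#3 is 5 semitones, which makes it a perfect fourth; the second version is higher, so the direction is up.
Checking another pair — G#3 → C#4 — gives the same interval.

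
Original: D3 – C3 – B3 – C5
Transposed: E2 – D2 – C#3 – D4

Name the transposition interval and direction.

From D3 to E2 is 7 letter names — a seventh of some quality.
E2 to D3 is 10 semitones, which makes it a minor seventh; the second version is lower, so the direction is down.
Checking another pair — C5 → D4 — gives the same interval.

down a minor seventh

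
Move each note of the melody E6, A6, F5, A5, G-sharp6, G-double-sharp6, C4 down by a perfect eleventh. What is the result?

B4 E5 C4 E4 D#5 D##5 G2

E6 becomes B4
A6 becomes E5
F5 becomes C4
A5 becomes E4
G#6 becomes D#5
G##6 becomes D##5
C4 becomes G2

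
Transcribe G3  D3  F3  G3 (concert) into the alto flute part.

C4 G3 Bb3 C4

Written C4 sounds as G3 on the alto flute, so concert pitches are written a perfect fourth up.
G3 becomes C4
D3 becomes G3
F3 becomes Bb3
G3 becomes C4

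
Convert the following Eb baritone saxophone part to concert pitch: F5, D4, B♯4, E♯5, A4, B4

Written C4 on the Eb baritone saxophone sounds as Eb2, a major thirteenth lower; apply that shift to every note.
F5 -> Ab3
D4 -> F2
B#4 -> D#3
E#5 -> G#3
A4 -> C3
B4 -> D3

Ab3 F2 D#3 G#3 C3 D3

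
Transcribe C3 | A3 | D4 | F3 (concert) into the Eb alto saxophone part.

Written C4 sounds as Eb3 on the Eb alto saxophone, so concert pitches are written a major sixth up.
C3 to A3
A3 to F#4
D4 to B4
F3 to D4

A3 F#4 B4 D4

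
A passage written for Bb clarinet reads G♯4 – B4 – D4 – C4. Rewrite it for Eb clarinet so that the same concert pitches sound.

First find concert pitch: the Bb clarinet sounds a major second below written, so G♯4 B4 D4 C4 sounds F#4 A4 C4 Bb3.
Then write for Eb clarinet: it sounds a minor third above written, so the part must be a minor third below concert.
F#4 → D#4
A4 → F#4
C4 → A3
Bb3 → G3

D#4 F#4 A3 G3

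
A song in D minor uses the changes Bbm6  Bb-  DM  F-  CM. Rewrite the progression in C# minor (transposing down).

D minor down to C# minor is a minor second; each chord root moves by that interval while the quality stays the same.
Bbm6: root Bb down a minor second → A, giving Am6.
Bb-: root Bb down a minor second → A, giving A-.
DM: root D down a minor second → C#, giving C#M.
F-: root F down a minor second → E, giving E-.
CM: root C down a minor second → B, giving BM.

Am6 A- C#M E- BM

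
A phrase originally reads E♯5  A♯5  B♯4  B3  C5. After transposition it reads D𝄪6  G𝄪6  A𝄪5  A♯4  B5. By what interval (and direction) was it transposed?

up a major seventh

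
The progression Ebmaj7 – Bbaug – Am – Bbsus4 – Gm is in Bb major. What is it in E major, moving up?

Bb major up to E major is an augmented fourth; each chord root moves by that interval while the quality stays the same.
Ebmaj7: root Eb up an augmented fourth → A, giving Amaj7.
Bbaug: root Bb up an augmented fourth → E, giving Eaug.
Am: root A up an augmented fourth → D#, giving D#m.
Bbsus4: root Bb up an augmented fourth → E, giving Esus4.
Gm: root G up an augmented fourth → C#, giving C#m.

Amaj7 Eaug D#m Esus4 C#m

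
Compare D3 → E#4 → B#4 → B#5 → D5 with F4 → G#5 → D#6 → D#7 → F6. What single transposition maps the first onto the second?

up a minor tenth

From D3 to F4 is 10 letter names — a tenth of some quality.
D3 to F4 is 15 semitones, which makes it a minor tenth; the second version is higher, so the direction is up.
Checking another pair — D5 → F6 — gives the same interval.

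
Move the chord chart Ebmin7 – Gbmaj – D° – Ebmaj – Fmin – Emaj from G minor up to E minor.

Cmin7 Ebmaj B° Cmaj Dmin C#maj

G minor up to E minor is a major sixth; each chord root moves by that interval while the quality stays the same.
Ebmin7: root Eb up a major sixth → C, giving Cmin7.
Gbmaj: root Gb up a major sixth → Eb, giving Ebmaj.
D°: root D up a major sixth → B, giving B°.
Ebmaj: root Eb up a major sixth → C, giving Cmaj.
Fmin: root F up a major sixth → D, giving Dmin.
Emaj: root E up a major sixth → C#, giving C#maj.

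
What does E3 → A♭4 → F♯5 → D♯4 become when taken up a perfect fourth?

A3 Db5 B5 G#4

E3: a fourth up reaches A, and 5 semitones makes it A3.
Ab4: a fourth up reaches D, and 5 semitones makes it Db5.
F#5 up a perfect fourth is B5.
D#4 up a perfect fourth is G#4.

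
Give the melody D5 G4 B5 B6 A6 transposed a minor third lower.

B4 E4 G#5 G#6 F#6

D5: a third down reaches B, and 3 semitones makes it B4.
G4: a third down reaches E, and 3 semitones makes it E4.
B5 down a minor third is G#5.
A minor third down from B6 gives G#6.
A6: a third down reaches F, and 3 semitones makes it F#6.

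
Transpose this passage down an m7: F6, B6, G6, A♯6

G5 C#6 A5 B#5

F6: a seventh down reaches G, and 10 semitones makes it G5.
A minor seventh down from B6 gives C#6.
G6: a seventh down reaches A, and 10 semitones makes it A5.
A#6 down a minor seventh is B#5.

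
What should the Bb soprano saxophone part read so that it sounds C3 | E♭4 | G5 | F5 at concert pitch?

D3 F4 A5 G5

The Bb soprano saxophone sounds a major second below written, so the written part must be a major second above concert — transpose each note up.
C3 → D3
Eb4 → F4
G5 → A5
F5 → G5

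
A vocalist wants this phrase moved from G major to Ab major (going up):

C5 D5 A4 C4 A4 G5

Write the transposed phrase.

From G up to Ab is a minor second; apply that to each pitch.
C5 to Db5
D5 to Eb5
A4 to Bb4
C4 to Db4
A4 to Bb4
G5 to Ab5

Db5 Eb5 Bb4 Db4 Bb4 Ab5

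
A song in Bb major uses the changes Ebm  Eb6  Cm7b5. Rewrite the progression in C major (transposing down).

Fm F6 Dm7b5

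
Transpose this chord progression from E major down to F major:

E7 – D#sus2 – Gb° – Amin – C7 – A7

F7 Esus2 Abb° Bbmin Db7 Bb7

E major down to F major is a major seventh; each chord root moves by that interval while the quality stays the same.
E7: root E down a major seventh → F, giving F7.
D#sus2: root D# down a major seventh → E, giving Esus2.
Gb°: root Gb down a major seventh → Abb, giving Abb°.
Amin: root A down a major seventh → Bb, giving Bbmin.
C7: root C down a major seventh → Db, giving Db7.
A7: root A down a major seventh → Bb, giving Bb7.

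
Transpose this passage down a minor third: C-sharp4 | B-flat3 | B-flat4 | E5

A#3 G3 G4 C#5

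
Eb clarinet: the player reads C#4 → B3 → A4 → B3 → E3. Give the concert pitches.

E4 D4 C5 D4 G3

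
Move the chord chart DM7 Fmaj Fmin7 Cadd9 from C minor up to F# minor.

G#M7 Bmaj Bmin7 F#add9

C minor up to F# minor is an augmented fourth; each chord root moves by that interval while the quality stays the same.
DM7: root D up an augmented fourth → G#, giving G#M7.
Fmaj: root F up an augmented fourth → B, giving Bmaj.
Fmin7: root F up an augmented fourth → B, giving Bmin7.
Cadd9: root C up an augmented fourth → F#, giving F#add9.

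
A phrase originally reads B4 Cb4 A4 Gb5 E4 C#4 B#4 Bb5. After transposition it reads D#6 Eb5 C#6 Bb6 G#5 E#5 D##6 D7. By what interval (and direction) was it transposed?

up a major tenth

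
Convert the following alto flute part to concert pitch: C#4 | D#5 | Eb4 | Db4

G#3 A#4 Bb3 Ab3

The alto flute sounds a perfect fourth below written, so transpose each written note down a perfect fourth.
C#4 -> G#3
D#5 -> A#4
Eb4 -> Bb3
Db4 -> Ab3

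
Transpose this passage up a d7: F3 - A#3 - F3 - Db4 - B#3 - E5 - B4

Ebb4 G4 Ebb4 Cbb5 A4 Db6 Ab5

A diminished seventh up from F3 gives Ebb4.
A#3: a seventh up reaches G, and 9 semitones makes it G4.
A diminished seventh up from F3 gives Ebb4.
A diminished seventh up from Db4 gives Cbb5.
B#3 up a diminished seventh is A4.
E5 up a diminished seventh is Db6.
B4 up a diminished seventh is Ab5.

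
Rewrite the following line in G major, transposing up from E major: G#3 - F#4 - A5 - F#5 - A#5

B3 A4 C6 A5 C#6

From E up to G is a minor third; apply that to each pitch.
G#3 becomes B3
F#4 becomes A4
A5 becomes C6
F#5 becomes A5
A#5 becomes C#6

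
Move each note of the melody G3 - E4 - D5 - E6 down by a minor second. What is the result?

F#3 D#4 C#5 D#6

G3 down a minor second is F#3.
E4 down a minor second is D#4.
A minor second down from D5 gives C#5.
A minor second down from E6 gives D#6.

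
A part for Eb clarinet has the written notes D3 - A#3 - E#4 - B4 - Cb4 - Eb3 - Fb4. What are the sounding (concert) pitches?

The Eb clarinet sounds a minor third above written, so transpose each written note up a minor third.
D3 becomes F3
A#3 becomes C#4
E#4 becomes G#4
B4 becomes D5
Cb4 becomes Ebb4
Eb3 becomes Gb3
Fb4 becomes Abb4

F3 C#4 G#4 D5 Ebb4 Gb3 Abb4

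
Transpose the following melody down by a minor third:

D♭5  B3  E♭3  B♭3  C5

Db5 down a minor third is Bb4.
B3: a third down reaches G, and 3 semitones makes it G#3.
A minor third down from Eb3 gives C3.
Bb3 down a minor third is G3.
A minor third down from C5 gives A4.

Bb4 G#3 C3 G3 A4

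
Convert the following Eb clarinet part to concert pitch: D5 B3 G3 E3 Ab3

F5 D4 Bb3 G3 Cb4

Written C4 on the Eb clarinet sounds as Eb4, a minor third higher; apply that shift to every note.
D5 → F5
B3 → D4
G3 → Bb3
E3 → G3
Ab3 → Cb4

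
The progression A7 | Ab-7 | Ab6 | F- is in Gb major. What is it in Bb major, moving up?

Gb major up to Bb major is a major third; each chord root moves by that interval while the quality stays the same.
A7: root A up a major third → C#, giving C#7.
Ab-7: root Ab up a major third → C, giving C-7.
Ab6: root Ab up a major third → C, giving C6.
F-: root F up a major third → A, giving A-.

C#7 C-7 C6 A-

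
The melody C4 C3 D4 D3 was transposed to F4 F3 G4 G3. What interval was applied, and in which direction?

up a perfect fourth

Take the first pair: C4 → F4. C to F spans 4 letter names, so the interval is some kind of fourth.
C4 to F4 is 5 semitones, which makes it a perfect fourth; the second version is higher, so the direction is up.
Checking another pair — D3 → G3 — gives the same interval.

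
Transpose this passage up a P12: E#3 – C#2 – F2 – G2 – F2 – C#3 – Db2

E#3 -> B#4
C#2 -> G#3
F2 -> C4
G2 -> D4
F2 -> C4
C#3 -> G#4
Db2 -> Ab3

B#4 G#3 C4 D4 C4 G#4 Ab3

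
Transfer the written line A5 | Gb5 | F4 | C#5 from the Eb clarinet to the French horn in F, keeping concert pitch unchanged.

G6 Fb6 Eb5 B5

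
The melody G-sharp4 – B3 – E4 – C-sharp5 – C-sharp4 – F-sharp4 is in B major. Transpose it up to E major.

B major to E major up is a perfect fourth, so every note moves up by that interval.
G#4 to C#5
B3 to E4
E4 to A4
C#5 to F#5
C#4 to F#4
F#4 to B4

C#5 E4 A4 F#5 F#4 B4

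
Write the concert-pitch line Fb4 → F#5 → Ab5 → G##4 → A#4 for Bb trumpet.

Gb4 G#5 Bb5 A##4 B#4

Written C4 sounds as Bb3 on the Bb trumpet, so concert pitches are written a major second up.
Fb4 -> Gb4
F#5 -> G#5
Ab5 -> Bb5
G##4 -> A##4
A#4 -> B#4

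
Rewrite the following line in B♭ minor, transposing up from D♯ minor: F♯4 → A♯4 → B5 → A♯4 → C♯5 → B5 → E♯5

From D♯ up to B♭ is a diminished sixth; apply that to each pitch.
F#4 gives Db5
A#4 gives F5
B5 gives Gb6
A#4 gives F5
C#5 gives Ab5
B5 gives Gb6
E#5 gives C6

Db5 F5 Gb6 F5 Ab5 Gb6 C6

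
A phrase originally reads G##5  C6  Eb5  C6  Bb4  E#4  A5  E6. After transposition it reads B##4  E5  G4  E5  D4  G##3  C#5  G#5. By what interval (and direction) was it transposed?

down a minor sixth

Take the first pair: G##5 → B##4. G to B spans 6 letter names, so the interval is some kind of sixth.
B##4 to G##5 is 8 semitones, which makes it a minor sixth; the second version is lower, so the direction is down.
Checking another pair — E6 → G#5 — gives the same interval.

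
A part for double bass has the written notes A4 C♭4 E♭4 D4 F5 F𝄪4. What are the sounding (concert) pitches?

The double bass sounds a perfect octave below written, so transpose each written note down a perfect octave.
A4 to A3
Cb4 to Cb3
Eb4 to Eb3
D4 to D3
F5 to F4
F##4 to F##3

A3 Cb3 Eb3 D3 F4 F##3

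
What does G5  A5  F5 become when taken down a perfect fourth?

D5 E5 C5

G5 -> D5
A5 -> E5
F5 -> C5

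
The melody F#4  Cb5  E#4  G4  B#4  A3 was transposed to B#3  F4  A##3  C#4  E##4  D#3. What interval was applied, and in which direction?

down a diminished fifth

From F#4 to B#3 is 5 letter names — a fifth of some quality.
B#3 to F#4 is 6 semitones, which makes it a diminished fifth; the second version is lower, so the direction is down.
Checking another pair — A3 → D#3 — gives the same interval.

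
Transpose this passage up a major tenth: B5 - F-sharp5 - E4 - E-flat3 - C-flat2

B5 up a major tenth is D#7.
F#5: a tenth up reaches A, and 16 semitones makes it A#6.
A major tenth up from E4 gives G#5.
Eb3 up a major tenth is G4.
Cb2 up a major tenth is Eb3.

D#7 A#6 G#5 G4 Eb3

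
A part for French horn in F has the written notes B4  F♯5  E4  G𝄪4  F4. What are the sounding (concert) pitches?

E4 B4 A3 C##4 Bb3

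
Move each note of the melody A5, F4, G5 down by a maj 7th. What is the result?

Bb4 Gb3 Ab4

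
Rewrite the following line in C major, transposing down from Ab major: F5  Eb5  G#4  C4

From Ab down to C is a minor sixth; apply that to each pitch.
F5 → A4
Eb5 → G4
G#4 → B#3
C4 → E3

A4 G4 B#3 E3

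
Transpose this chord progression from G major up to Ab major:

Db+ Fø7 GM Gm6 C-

Ebb+ Gbø7 AbM Abm6 Db-

G major up to Ab major is a minor second; each chord root moves by that interval while the quality stays the same.
Db+: root Db up a minor second → Ebb, giving Ebb+.
Fø7: root F up a minor second → Gb, giving Gbø7.
GM: root G up a minor second → Ab, giving AbM.
Gm6: root G up a minor second → Ab, giving Abm6.
C-: root C up a minor second → Db, giving Db-.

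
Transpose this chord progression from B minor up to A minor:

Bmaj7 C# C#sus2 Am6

Amaj7 B Bsus2 Gm6

B minor up to A minor is a minor seventh; each chord root moves by that interval while the quality stays the same.
Bmaj7: root B up a minor seventh → A, giving Amaj7.
C#: root C# up a minor seventh → B, giving B.
C#sus2: root C# up a minor seventh → B, giving Bsus2.
Am6: root A up a minor seventh → G, giving Gm6.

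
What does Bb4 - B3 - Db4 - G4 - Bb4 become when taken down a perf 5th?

Bb4 becomes Eb4
B3 becomes E3
Db4 becomes Gb3
G4 becomes C4
Bb4 becomes Eb4

Eb4 E3 Gb3 C4 Eb4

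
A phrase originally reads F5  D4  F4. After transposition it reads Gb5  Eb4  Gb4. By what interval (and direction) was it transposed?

From F5 to Gb5 is 2 letter names — a second of some quality.
F5 to Gb5 is 1 semitone, which makes it a minor second; the second version is higher, so the direction is up.
Checking another pair — F4 → Gb4 — gives the same interval.

up a minor second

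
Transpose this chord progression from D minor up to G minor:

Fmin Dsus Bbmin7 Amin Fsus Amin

D minor up to G minor is a perfect fourth; each chord root moves by that interval while the quality stays the same.
Fmin: root F up a perfect fourth → Bb, giving Bbmin.
Dsus: root D up a perfect fourth → G, giving Gsus.
Bbmin7: root Bb up a perfect fourth → Eb, giving Ebmin7.
Amin: root A up a perfect fourth → D, giving Dmin.
Fsus: root F up a perfect fourth → Bb, giving Bbsus.
Amin: root A up a perfect fourth → D, giving Dmin.

Bbmin Gsus Ebmin7 Dmin Bbsus Dmin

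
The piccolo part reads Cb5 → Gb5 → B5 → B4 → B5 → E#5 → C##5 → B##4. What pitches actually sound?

The piccolo sounds a perfect octave above written, so transpose each written note up a perfect octave.
Cb5 gives Cb6
Gb5 gives Gb6
B5 gives B6
B4 gives B5
B5 gives B6
E#5 gives E#6
C##5 gives C##6
B##4 gives B##5

Cb6 Gb6 B6 B5 B6 E#6 C##6 B##5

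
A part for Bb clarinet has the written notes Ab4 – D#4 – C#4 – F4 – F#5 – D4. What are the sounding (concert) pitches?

Written C4 on the Bb clarinet sounds as Bb3, a major second lower; apply that shift to every note.
Ab4 to Gb4
D#4 to C#4
C#4 to B3
F4 to Eb4
F#5 to E5
D4 to C4

Gb4 C#4 B3 Eb4 E5 C4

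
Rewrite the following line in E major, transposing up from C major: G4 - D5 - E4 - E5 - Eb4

C major to E major up is a major third, so every note moves up by that interval.
G4 gives B4
D5 gives F#5
E4 gives G#4
E5 gives G#5
Eb4 gives G4

B4 F#5 G#4 G#5 G4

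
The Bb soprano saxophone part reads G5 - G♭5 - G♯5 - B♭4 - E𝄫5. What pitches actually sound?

Written C4 on the Bb soprano saxophone sounds as Bb3, a major second lower; apply that shift to every note.
G5 becomes F5
Gb5 becomes Fb5
G#5 becomes F#5
Bb4 becomes Ab4
Ebb5 becomes Dbb5

F5 Fb5 F#5 Ab4 Dbb5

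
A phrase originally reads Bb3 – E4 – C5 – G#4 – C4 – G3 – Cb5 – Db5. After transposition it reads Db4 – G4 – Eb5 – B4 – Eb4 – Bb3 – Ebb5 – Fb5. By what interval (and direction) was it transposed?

up a minor third

From Bb3 to Db4 is 3 letter names — a third of some quality.
Bb3 to Db4 is 3 semitones, which makes it a minor third; the second version is higher, so the direction is up.
Checking another pair — Db5 → Fb5 — gives the same interval.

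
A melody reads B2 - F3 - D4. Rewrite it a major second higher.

C#3 G3 E4

B2: a second up reaches C, and 2 semitones makes it C#3.
A major second up from F3 gives G3.
D4 up a major second is E4.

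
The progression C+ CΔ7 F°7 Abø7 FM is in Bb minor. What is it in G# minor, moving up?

A#+ A#Δ7 D#°7 F#ø7 D#M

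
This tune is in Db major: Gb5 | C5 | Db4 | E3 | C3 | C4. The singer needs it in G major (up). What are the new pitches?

C6 F#5 G4 A#3 F#3 F#4

From Db up to G is an augmented fourth; apply that to each pitch.
Gb5 becomes C6
C5 becomes F#5
Db4 becomes G4
E3 becomes A#3
C3 becomes F#3
C4 becomes F#4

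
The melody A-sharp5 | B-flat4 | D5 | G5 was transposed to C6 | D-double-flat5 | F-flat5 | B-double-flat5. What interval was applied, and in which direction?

Take the first pair: A#5 → C6. A to C spans 3 letter names, so the interval is some kind of third.
A#5 to C6 is 2 semitones, which makes it a diminished third; the second version is higher, so the direction is up.
Checking another pair — G5 → Bbb5 — gives the same interval.

up a diminished third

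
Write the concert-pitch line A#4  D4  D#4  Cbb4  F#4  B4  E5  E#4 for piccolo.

A#3 D3 D#3 Cbb3 F#3 B3 E4 E#3

Written C4 sounds as C5 on the piccolo, so concert pitches are written a perfect octave down.
A#4 becomes A#3
D4 becomes D3
D#4 becomes D#3
Cbb4 becomes Cbb3
F#4 becomes F#3
B4 becomes B3
E5 becomes E4
E#4 becomes E#3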